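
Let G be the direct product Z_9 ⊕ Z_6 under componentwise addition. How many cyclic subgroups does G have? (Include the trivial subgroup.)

A cyclic subgroup of order d is generated by each of its φ(d) elements of order d, so the cyclic subgroups of order d number (#elements of order d)/φ(d).
Cyclic subgroups by order — order 1: 1; order 2: 1; order 3: 4; order 6: 4; order 9: 3; order 18: 3.
Total: 16.

16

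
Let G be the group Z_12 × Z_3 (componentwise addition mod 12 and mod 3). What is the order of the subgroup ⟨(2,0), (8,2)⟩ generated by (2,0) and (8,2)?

|⟨(2,0)⟩| = 6 and |⟨(8,2)⟩| = 3, so |H| is a multiple of lcm(6, 3) = 6 and divides |G| = 36.
Closing under the operation: H = {(0,0), (0,1), (0,2), (2,0), (2,1), (2,2), (4,0), (4,1), (4,2), (6,0), (6,1), (6,2), (8,0), (8,1), (8,2), (10,0), (10,1), (10,2)}, so |H| = 18.

18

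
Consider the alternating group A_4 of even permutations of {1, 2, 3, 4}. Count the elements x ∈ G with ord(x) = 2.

3

The elements of order 2 are: (1 2)(3 4), (1 3)(2 4), (1 4)(2 3).
That's 3.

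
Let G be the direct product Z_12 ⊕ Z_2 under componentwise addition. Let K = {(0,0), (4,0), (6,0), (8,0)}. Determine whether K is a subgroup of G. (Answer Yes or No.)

No

Closure fails: (4,0) + (6,0) = (10,0) ∉ K. So K is not a subgroup.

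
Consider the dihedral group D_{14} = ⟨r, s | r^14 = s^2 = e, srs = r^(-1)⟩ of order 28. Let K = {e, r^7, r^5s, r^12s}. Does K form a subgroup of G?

|K| = 4 divides |G| = 28, consistent with Lagrange.
K contains the identity, every element's inverse is in K, and K is closed under ·: it is a subgroup.

Yes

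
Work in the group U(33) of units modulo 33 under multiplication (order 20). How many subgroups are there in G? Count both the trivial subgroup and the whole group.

|G| = 20, so by Lagrange every subgroup order divides 20. Divisors: 1, 2, 4, 5, 10, 20.
Subgroups by order — order 1: 1; order 2: 3; order 4: 1; order 5: 1; order 10: 3; order 20: 1.
Total: 1 + 3 + 1 + 1 + 3 + 1 = 10.

10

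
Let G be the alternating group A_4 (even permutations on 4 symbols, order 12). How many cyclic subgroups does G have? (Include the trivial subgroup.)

8

A cyclic subgroup of order d is generated by each of its φ(d) elements of order d, so the cyclic subgroups of order d number (#elements of order d)/φ(d).
Cyclic subgroups by order — order 1: 1; order 2: 3; order 3: 4.
Total: 8.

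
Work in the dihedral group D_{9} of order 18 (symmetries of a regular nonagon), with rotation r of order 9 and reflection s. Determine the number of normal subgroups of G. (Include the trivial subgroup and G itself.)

G has 16 subgroups. Checking conjugation-invariance by order — order 1: 1/1 normal; order 2: 0/9 normal; order 3: 1/1 normal; order 6: 0/3 normal; order 9: 1/1 normal; order 18: 1/1 normal.
Total normal subgroups: 4.

4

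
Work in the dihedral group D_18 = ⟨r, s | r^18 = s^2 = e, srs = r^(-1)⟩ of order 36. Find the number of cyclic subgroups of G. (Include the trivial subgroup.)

Group the elements of G by the cyclic subgroup they generate; each cyclic subgroup of order d accounts for φ(d) elements.
Cyclic subgroups by order — order 1: 1; order 2: 19; order 3: 1; order 6: 1; order 9: 1; order 18: 1.
Total: 24.

24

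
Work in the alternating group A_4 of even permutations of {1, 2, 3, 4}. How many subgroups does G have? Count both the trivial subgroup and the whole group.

|G| = 12, so by Lagrange every subgroup order divides 12. Divisors: 1, 2, 3, 4, 6, 12.
Subgroups by order — order 1: 1; order 2: 3; order 3: 4; order 4: 1; order 6: 0; order 12: 1.
Total: 1 + 3 + 4 + 1 + 0 + 1 = 10.

10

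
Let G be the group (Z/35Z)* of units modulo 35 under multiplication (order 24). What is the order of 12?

12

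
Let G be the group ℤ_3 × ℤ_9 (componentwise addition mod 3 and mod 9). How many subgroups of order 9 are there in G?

|G| = 27 and 9 | 27, so subgroups of order 9 are possible by Lagrange.
The subgroups of order 9 are: {(0,0), (0,1), (0,2), (0,3), (0,4), (0,5), (0,6), (0,7), (0,8)}; {(0,0), (0,3), (0,6), (1,0), (1,3), (1,6), (2,0), (2,3), (2,6)}; {(0,0), (0,3), (0,6), (1,1), (1,4), (1,7), (2,2), (2,5), (2,8)}; {(0,0), (0,3), (0,6), (1,2), (1,5), (1,8), (2,1), (2,4), (2,7)}.
So G has 4 subgroups of order 9.

4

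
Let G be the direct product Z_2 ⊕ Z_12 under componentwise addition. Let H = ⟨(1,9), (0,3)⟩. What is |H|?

8

|⟨(1,9)⟩| = 4 and |⟨(0,3)⟩| = 4, so |H| is a multiple of lcm(4, 4) = 4 and divides |G| = 24.
Closing under the operation: H = {(0,0), (0,3), (0,6), (0,9), (1,0), (1,3), (1,6), (1,9)}, so |H| = 8.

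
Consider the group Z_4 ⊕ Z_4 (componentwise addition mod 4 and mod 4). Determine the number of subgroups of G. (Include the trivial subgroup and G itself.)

|G| = 16, so by Lagrange every subgroup order divides 16. Divisors: 1, 2, 4, 8, 16.
Subgroups by order — order 1: 1; order 2: 3; order 4: 7; order 8: 3; order 16: 1.
Total: 1 + 3 + 7 + 3 + 1 = 15.

15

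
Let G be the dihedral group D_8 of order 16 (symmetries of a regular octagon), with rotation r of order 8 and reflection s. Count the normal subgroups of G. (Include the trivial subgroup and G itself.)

G has 19 subgroups. Checking conjugation-invariance by order — order 1: 1/1 normal; order 2: 1/9 normal; order 4: 1/5 normal; order 8: 3/3 normal; order 16: 1/1 normal.
Total normal subgroups: 7.

7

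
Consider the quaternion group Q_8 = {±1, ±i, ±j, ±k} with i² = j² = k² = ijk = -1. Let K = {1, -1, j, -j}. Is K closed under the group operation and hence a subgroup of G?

Yes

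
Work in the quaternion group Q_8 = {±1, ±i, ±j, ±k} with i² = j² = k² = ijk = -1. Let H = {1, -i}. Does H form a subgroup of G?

-i ∈ H but its inverse i ∉ H, so H is not a subgroup.

No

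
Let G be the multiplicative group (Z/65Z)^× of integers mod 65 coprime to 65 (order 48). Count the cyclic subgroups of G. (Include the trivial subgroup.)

Each element a generates a cyclic subgroup ⟨a⟩; distinct elements may generate the same one (a cyclic group of order d has φ(d) generators).
Cyclic subgroups by order — order 1: 1; order 2: 3; order 3: 1; order 4: 6; order 6: 3; order 12: 6.
Total: 20.

20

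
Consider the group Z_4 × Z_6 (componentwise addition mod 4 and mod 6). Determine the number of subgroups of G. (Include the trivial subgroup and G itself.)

|G| = 24, so by Lagrange every subgroup order divides 24. Divisors: 1, 2, 3, 4, 6, 8, 12, 24.
Subgroups by order — order 1: 1; order 2: 3; order 3: 1; order 4: 3; order 6: 3; order 8: 1; order 12: 3; order 24: 1.
Total: 1 + 3 + 1 + 3 + 3 + 1 + 3 + 1 = 16.

16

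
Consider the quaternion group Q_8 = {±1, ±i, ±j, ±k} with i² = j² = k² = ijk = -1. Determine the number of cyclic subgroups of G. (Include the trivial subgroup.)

Each element a generates a cyclic subgroup ⟨a⟩; distinct elements may generate the same one (a cyclic group of order d has φ(d) generators).
Cyclic subgroups by order — order 1: 1; order 2: 1; order 4: 3.
Total: 5.

5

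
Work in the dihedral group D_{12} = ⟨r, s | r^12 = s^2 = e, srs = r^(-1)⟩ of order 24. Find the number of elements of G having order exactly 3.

2

The elements of order 3 are: r^4, r^8.
That's 2.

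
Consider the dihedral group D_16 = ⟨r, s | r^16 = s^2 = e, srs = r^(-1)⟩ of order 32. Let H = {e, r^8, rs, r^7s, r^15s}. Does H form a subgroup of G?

No

|H| = 5 does not divide |G| = 32, so by Lagrange H is not a subgroup.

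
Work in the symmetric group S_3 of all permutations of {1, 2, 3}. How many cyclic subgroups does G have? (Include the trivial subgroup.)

A cyclic subgroup of order d is generated by each of its φ(d) elements of order d, so the cyclic subgroups of order d number (#elements of order d)/φ(d).
Cyclic subgroups by order — order 1: 1; order 2: 3; order 3: 1.
Total: 5.

5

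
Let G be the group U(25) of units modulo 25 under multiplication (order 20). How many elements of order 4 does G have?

2

The elements of order 4 are: 7, 18.
That's 2.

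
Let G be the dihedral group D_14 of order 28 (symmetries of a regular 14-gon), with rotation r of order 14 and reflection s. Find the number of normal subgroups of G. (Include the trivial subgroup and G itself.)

G has 28 subgroups. Checking conjugation-invariance by order — order 1: 1/1 normal; order 2: 1/15 normal; order 4: 0/7 normal; order 7: 1/1 normal; order 14: 3/3 normal; order 28: 1/1 normal.
Total normal subgroups: 7.

7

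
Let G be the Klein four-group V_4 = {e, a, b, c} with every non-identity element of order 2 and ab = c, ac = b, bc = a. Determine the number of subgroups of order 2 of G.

|G| = 4 and 2 | 4, so subgroups of order 2 are possible by Lagrange.
The subgroups of order 2 are: {e, a}; {e, b}; {e, c}.
So G has 3 subgroups of order 2.

3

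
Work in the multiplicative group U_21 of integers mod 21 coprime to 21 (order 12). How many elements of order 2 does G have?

The elements of order 2 are: 8, 13, 20.
That's 3.

3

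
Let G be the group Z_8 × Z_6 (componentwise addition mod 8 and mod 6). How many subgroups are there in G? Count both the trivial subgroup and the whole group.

|G| = 48, so by Lagrange every subgroup order divides 48. Divisors: 1, 2, 3, 4, 6, 8, 12, 16, 24, 48.
Subgroups by order — order 1: 1; order 2: 3; order 3: 1; order 4: 3; order 6: 3; order 8: 3; order 12: 3; order 16: 1; order 24: 3; order 48: 1.
Total: 1 + 3 + 1 + 3 + 3 + 3 + 3 + 1 + 3 + 1 = 22.

22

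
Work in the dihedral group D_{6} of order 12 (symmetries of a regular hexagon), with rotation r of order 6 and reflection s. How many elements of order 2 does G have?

The elements of order 2 are: r^3, s, rs, r^2s, r^3s, r^4s, r^5s.
That's 7.

7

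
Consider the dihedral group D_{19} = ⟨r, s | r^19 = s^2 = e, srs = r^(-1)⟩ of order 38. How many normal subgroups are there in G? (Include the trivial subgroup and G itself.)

G has 22 subgroups. Checking conjugation-invariance by order — order 1: 1/1 normal; order 2: 0/19 normal; order 19: 1/1 normal; order 38: 1/1 normal.
Total normal subgroups: 3.

3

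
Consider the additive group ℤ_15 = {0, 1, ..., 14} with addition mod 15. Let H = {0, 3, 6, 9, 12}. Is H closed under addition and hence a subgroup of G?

Yes

|H| = 5 divides |G| = 15, consistent with Lagrange.
H contains the identity, every element's inverse is in H, and H is closed under +: it is a subgroup.
In fact H = ⟨3⟩.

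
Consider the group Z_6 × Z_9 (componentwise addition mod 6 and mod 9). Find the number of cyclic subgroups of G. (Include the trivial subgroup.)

A cyclic subgroup of order d is generated by each of its φ(d) elements of order d, so the cyclic subgroups of order d number (#elements of order d)/φ(d).
Cyclic subgroups by order — order 1: 1; order 2: 1; order 3: 4; order 6: 4; order 9: 3; order 18: 3.
Total: 16.

16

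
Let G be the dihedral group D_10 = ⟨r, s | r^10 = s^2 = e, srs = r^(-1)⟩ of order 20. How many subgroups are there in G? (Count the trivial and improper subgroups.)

22

|G| = 20, so by Lagrange every subgroup order divides 20. Divisors: 1, 2, 4, 5, 10, 20.
Subgroups by order — order 1: 1; order 2: 11; order 4: 5; order 5: 1; order 10: 3; order 20: 1.
Total: 1 + 11 + 5 + 1 + 3 + 1 = 22.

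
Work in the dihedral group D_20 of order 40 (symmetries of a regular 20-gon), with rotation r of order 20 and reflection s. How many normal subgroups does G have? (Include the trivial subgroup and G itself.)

9

G has 48 subgroups. Checking conjugation-invariance by order — order 1: 1/1 normal; order 2: 1/21 normal; order 4: 1/11 normal; order 5: 1/1 normal; order 8: 0/5 normal; order 10: 1/5 normal; order 20: 3/3 normal; order 40: 1/1 normal.
Total normal subgroups: 9.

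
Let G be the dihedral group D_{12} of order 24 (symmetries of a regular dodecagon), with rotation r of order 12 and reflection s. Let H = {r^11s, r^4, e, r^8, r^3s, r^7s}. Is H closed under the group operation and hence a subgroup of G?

Yes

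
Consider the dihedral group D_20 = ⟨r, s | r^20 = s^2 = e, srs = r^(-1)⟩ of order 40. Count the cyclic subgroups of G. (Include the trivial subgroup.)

A cyclic subgroup of order d is generated by each of its φ(d) elements of order d, so the cyclic subgroups of order d number (#elements of order d)/φ(d).
Cyclic subgroups by order — order 1: 1; order 2: 21; order 4: 1; order 5: 1; order 10: 1; order 20: 1.
Total: 26.

26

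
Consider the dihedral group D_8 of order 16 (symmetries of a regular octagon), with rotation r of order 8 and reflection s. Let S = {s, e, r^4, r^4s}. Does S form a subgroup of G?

Yes

|S| = 4 divides |G| = 16, consistent with Lagrange.
S contains the identity, every element's inverse is in S, and S is closed under ·: it is a subgroup.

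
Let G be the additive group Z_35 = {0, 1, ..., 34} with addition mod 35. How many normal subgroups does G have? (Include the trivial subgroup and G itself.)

G is abelian, so every subgroup is normal.
G has 4 subgroups in total, hence 4 normal subgroups.

4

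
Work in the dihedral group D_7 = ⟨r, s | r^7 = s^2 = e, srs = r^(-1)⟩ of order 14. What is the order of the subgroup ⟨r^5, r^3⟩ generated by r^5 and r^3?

7

|⟨r^5⟩| = 7 and |⟨r^3⟩| = 7, so |H| is a multiple of lcm(7, 7) = 7 and divides |G| = 14.
Closing under the operation: H = {e, r, r^2, r^3, r^4, r^5, r^6}, so |H| = 7.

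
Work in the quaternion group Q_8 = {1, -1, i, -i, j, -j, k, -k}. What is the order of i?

4

Computing powers of i: the smallest k with (i)^k = e is k = 4.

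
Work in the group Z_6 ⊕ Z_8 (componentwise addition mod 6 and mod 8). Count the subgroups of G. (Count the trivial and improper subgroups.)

22

|G| = 48, so by Lagrange every subgroup order divides 48. Divisors: 1, 2, 3, 4, 6, 8, 12, 16, 24, 48.
Subgroups by order — order 1: 1; order 2: 3; order 3: 1; order 4: 3; order 6: 3; order 8: 3; order 12: 3; order 16: 1; order 24: 3; order 48: 1.
Total: 1 + 3 + 1 + 3 + 3 + 3 + 3 + 1 + 3 + 1 = 22.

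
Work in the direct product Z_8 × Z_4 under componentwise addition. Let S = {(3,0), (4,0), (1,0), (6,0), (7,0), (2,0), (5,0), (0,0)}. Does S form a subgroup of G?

Yes

|S| = 8 divides |G| = 32, consistent with Lagrange.
S contains the identity, every element's inverse is in S, and S is closed under +: it is a subgroup.
In fact S = ⟨(7,0)⟩.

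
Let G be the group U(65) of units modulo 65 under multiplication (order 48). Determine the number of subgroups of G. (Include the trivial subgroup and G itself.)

|G| = 48, so by Lagrange every subgroup order divides 48. Divisors: 1, 2, 3, 4, 6, 8, 12, 16, 24, 48.
Subgroups by order — order 1: 1; order 2: 3; order 3: 1; order 4: 7; order 6: 3; order 8: 3; order 12: 7; order 16: 1; order 24: 3; order 48: 1.
Total: 1 + 3 + 1 + 7 + 3 + 3 + 7 + 1 + 3 + 1 = 30.

30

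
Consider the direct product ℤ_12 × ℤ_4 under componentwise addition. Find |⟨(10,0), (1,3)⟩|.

24

|⟨(10,0)⟩| = 6 and |⟨(1,3)⟩| = 12, so |H| is a multiple of lcm(6, 12) = 12 and divides |G| = 48.
Closing under the operation: H = {(0,0), (0,2), (1,1), (1,3), (2,0), (2,2), (3,1), (3,3), (4,0), (4,2), (5,1), (5,3), (6,0), (6,2), (7,1), (7,3), (8,0), (8,2), (9,1), (9,3), (10,0), (10,2), (11,1), (11,3)}, so |H| = 24.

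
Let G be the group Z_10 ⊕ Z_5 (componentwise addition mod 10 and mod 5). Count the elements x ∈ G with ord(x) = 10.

An element (a,b) has order lcm(ord(a), ord(b)); count pairs with lcm equal to 10.
Enumerating gives 24 such elements.

24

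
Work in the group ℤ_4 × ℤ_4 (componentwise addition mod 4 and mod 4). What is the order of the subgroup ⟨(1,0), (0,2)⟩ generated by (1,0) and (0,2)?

|⟨(1,0)⟩| = 4 and |⟨(0,2)⟩| = 2, so |H| is a multiple of lcm(4, 2) = 4 and divides |G| = 16.
Closing under the operation: H = {(0,0), (0,2), (1,0), (1,2), (2,0), (2,2), (3,0), (3,2)}, so |H| = 8.

8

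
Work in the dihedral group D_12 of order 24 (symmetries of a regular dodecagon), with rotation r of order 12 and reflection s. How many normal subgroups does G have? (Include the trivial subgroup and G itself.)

G has 34 subgroups. Checking conjugation-invariance by order — order 1: 1/1 normal; order 2: 1/13 normal; order 3: 1/1 normal; order 4: 1/7 normal; order 6: 1/5 normal; order 8: 0/3 normal; order 12: 3/3 normal; order 24: 1/1 normal.
Total normal subgroups: 9.

9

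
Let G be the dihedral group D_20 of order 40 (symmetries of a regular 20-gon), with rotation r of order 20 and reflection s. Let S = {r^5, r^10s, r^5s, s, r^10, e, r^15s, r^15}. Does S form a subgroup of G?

|S| = 8 divides |G| = 40, consistent with Lagrange.
S contains the identity, every element's inverse is in S, and S is closed under ·: it is a subgroup.

Yes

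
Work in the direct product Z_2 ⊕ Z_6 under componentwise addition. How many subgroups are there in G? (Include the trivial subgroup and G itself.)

10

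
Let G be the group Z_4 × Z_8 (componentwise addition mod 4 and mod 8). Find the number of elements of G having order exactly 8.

16

An element (a,b) has order lcm(ord(a), ord(b)); count pairs with lcm equal to 8.
Enumerating gives 16 such elements.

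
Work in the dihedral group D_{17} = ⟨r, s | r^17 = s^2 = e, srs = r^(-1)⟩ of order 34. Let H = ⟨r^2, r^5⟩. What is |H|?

|⟨r^2⟩| = 17 and |⟨r^5⟩| = 17, so |H| is a multiple of lcm(17, 17) = 17 and divides |G| = 34.
Closing under the operation: H = {e, r, r^2, r^3, r^4, r^5, r^6, r^7, r^8, r^9, r^10, r^11, r^12, r^13, r^14, r^15, r^16}, so |H| = 17.

17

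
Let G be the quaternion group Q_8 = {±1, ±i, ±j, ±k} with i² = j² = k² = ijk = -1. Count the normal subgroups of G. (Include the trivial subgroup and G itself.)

6

G has 6 subgroups. Checking conjugation-invariance by order — order 1: 1/1 normal; order 2: 1/1 normal; order 4: 3/3 normal; order 8: 1/1 normal.
Total normal subgroups: 6.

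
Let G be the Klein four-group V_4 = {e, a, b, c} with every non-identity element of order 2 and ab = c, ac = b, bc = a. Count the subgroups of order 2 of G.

3

|G| = 4 and 2 | 4, so subgroups of order 2 are possible by Lagrange.
The subgroups of order 2 are: {e, a}; {e, b}; {e, c}.
So G has 3 subgroups of order 2.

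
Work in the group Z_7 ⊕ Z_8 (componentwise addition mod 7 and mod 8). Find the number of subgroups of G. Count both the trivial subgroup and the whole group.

8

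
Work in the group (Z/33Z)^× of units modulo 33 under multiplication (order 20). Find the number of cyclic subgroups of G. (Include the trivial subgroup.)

Group the elements of G by the cyclic subgroup they generate; each cyclic subgroup of order d accounts for φ(d) elements.
Cyclic subgroups by order — order 1: 1; order 2: 3; order 5: 1; order 10: 3.
Total: 8.

8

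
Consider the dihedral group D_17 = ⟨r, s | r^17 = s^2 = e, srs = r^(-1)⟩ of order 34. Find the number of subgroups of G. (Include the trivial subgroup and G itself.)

20

|G| = 34, so by Lagrange every subgroup order divides 34. Divisors: 1, 2, 17, 34.
Subgroups by order — order 1: 1; order 2: 17; order 17: 1; order 34: 1.
Total: 1 + 17 + 1 + 1 = 20.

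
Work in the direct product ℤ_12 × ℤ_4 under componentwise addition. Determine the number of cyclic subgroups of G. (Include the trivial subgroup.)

20

Group the elements of G by the cyclic subgroup they generate; each cyclic subgroup of order d accounts for φ(d) elements.
Cyclic subgroups by order — order 1: 1; order 2: 3; order 3: 1; order 4: 6; order 6: 3; order 12: 6.
Total: 20.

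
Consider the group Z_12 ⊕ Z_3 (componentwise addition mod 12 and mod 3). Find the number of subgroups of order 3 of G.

4

|G| = 36 and 3 | 36, so subgroups of order 3 are possible by Lagrange.
The subgroups of order 3 are: {(0,0), (0,1), (0,2)}; {(0,0), (4,0), (8,0)}; {(0,0), (4,1), (8,2)}; {(0,0), (4,2), (8,1)}.
So G has 4 subgroups of order 3.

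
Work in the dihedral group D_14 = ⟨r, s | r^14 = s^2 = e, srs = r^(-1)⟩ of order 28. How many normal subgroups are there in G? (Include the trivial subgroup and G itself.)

G has 28 subgroups. Checking conjugation-invariance by order — order 1: 1/1 normal; order 2: 1/15 normal; order 4: 0/7 normal; order 7: 1/1 normal; order 14: 3/3 normal; order 28: 1/1 normal.
Total normal subgroups: 7.

7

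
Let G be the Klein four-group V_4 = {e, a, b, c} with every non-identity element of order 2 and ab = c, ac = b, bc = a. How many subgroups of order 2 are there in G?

3

|G| = 4 and 2 | 4, so subgroups of order 2 are possible by Lagrange.
The subgroups of order 2 are: {e, a}; {e, b}; {e, c}.
So G has 3 subgroups of order 2.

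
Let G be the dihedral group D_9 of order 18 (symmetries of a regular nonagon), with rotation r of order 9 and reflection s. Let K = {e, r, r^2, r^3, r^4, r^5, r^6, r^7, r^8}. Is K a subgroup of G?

Yes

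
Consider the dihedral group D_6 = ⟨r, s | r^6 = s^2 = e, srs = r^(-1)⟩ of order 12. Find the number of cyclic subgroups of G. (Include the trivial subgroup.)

10

Each element a generates a cyclic subgroup ⟨a⟩; distinct elements may generate the same one (a cyclic group of order d has φ(d) generators).
Cyclic subgroups by order — order 1: 1; order 2: 7; order 3: 1; order 6: 1.
Total: 10.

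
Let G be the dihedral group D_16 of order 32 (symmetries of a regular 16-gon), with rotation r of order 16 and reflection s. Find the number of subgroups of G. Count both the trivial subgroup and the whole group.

|G| = 32, so by Lagrange every subgroup order divides 32. Divisors: 1, 2, 4, 8, 16, 32.
Subgroups by order — order 1: 1; order 2: 17; order 4: 9; order 8: 5; order 16: 3; order 32: 1.
Total: 1 + 17 + 9 + 5 + 3 + 1 = 36.

36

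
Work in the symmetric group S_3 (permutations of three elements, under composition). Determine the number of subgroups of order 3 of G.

1

|G| = 6 and 3 | 6, so subgroups of order 3 are possible by Lagrange.
The subgroups of order 3 are: {e, (1 2 3), (1 3 2)}.
So G has 1 subgroup of order 3.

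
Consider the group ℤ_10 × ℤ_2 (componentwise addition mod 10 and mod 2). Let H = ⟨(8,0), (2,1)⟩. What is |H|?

10

|⟨(8,0)⟩| = 5 and |⟨(2,1)⟩| = 10, so |H| is a multiple of lcm(5, 10) = 10 and divides |G| = 20.
Closing under the operation: H = {(0,0), (0,1), (2,0), (2,1), (4,0), (4,1), (6,0), (6,1), (8,0), (8,1)}, so |H| = 10.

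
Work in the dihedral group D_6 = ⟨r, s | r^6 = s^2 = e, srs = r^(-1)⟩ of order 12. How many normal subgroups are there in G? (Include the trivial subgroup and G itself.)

7

G has 16 subgroups. Checking conjugation-invariance by order — order 1: 1/1 normal; order 2: 1/7 normal; order 3: 1/1 normal; order 4: 0/3 normal; order 6: 3/3 normal; order 12: 1/1 normal.
Total normal subgroups: 7.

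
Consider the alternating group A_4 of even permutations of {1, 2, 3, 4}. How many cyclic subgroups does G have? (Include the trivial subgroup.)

Group the elements of G by the cyclic subgroup they generate; each cyclic subgroup of order d accounts for φ(d) elements.
Cyclic subgroups by order — order 1: 1; order 2: 3; order 3: 4.
Total: 8.

8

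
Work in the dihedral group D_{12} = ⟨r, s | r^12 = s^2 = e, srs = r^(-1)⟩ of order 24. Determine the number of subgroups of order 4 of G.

7

|G| = 24 and 4 | 24, so subgroups of order 4 are possible by Lagrange.
The subgroups of order 4 are: {e, r^6, r^4s, r^10s}; {e, r^6, r^5s, r^11s}; {e, r^6, r^2s, r^8s}; {e, r^3, r^6, r^9}; … (7 in all).
So G has 7 subgroups of order 4.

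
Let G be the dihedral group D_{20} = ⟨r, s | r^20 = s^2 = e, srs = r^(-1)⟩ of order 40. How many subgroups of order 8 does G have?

|G| = 40 and 8 | 40, so subgroups of order 8 are possible by Lagrange.
The subgroups of order 8 are: {e, r^5, r^10, r^15, s, r^5s, r^10s, r^15s}; {e, r^5, r^10, r^15, rs, r^6s, r^11s, r^16s}; {e, r^5, r^10, r^15, r^2s, r^7s, r^12s, r^17s}; {e, r^5, r^10, r^15, r^3s, r^8s, r^13s, r^18s}; … (5 in all).
So G has 5 subgroups of order 8.

5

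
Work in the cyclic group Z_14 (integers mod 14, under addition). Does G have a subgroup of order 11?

11 does not divide |G| = 14, so by Lagrange no subgroup of order 11 exists.

No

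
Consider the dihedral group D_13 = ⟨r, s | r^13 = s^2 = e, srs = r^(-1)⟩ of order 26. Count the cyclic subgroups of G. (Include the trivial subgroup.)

15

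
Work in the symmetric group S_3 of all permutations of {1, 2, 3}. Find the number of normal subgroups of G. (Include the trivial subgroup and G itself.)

3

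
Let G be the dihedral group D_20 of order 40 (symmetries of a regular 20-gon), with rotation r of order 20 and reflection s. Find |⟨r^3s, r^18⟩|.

20

|⟨r^3s⟩| = 2 and |⟨r^18⟩| = 10, so |H| is a multiple of lcm(2, 10) = 10 and divides |G| = 40.
Closing under the operation: H = {e, r^2, r^4, r^6, r^8, r^10, r^12, r^14, r^16, r^18, rs, r^3s, r^5s, r^7s, r^9s, r^11s, r^13s, r^15s, r^17s, r^19s}, so |H| = 20.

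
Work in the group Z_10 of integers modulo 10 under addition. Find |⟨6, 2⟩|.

5

|⟨6⟩| = 5 and |⟨2⟩| = 5, so |H| is a multiple of lcm(5, 5) = 5 and divides |G| = 10.
Closing under the operation: H = {0, 2, 4, 6, 8}, so |H| = 5.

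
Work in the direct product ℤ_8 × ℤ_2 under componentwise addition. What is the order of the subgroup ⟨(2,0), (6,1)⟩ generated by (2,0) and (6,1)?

8

|⟨(2,0)⟩| = 4 and |⟨(6,1)⟩| = 4, so |H| is a multiple of lcm(4, 4) = 4 and divides |G| = 16.
Closing under the operation: H = {(0,0), (0,1), (2,0), (2,1), (4,0), (4,1), (6,0), (6,1)}, so |H| = 8.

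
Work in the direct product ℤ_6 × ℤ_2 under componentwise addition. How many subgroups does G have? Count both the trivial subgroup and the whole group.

|G| = 12, so by Lagrange every subgroup order divides 12. Divisors: 1, 2, 3, 4, 6, 12.
Subgroups by order — order 1: 1; order 2: 3; order 3: 1; order 4: 1; order 6: 3; order 12: 1.
Total: 1 + 3 + 1 + 1 + 3 + 1 = 10.

10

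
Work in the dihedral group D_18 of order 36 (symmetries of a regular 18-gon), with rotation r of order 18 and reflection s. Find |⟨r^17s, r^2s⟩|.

|⟨r^17s⟩| = 2 and |⟨r^2s⟩| = 2, so |H| is a multiple of lcm(2, 2) = 2 and divides |G| = 36.
Closing under the operation: H = {e, r^3, r^6, r^9, r^12, r^15, r^2s, r^5s, r^8s, r^11s, r^14s, r^17s}, so |H| = 12.

12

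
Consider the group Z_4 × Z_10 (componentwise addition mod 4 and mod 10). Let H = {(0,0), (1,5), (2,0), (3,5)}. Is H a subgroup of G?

|H| = 4 divides |G| = 40, consistent with Lagrange.
H contains the identity, every element's inverse is in H, and H is closed under +: it is a subgroup.
In fact H = ⟨(1,5)⟩.

Yes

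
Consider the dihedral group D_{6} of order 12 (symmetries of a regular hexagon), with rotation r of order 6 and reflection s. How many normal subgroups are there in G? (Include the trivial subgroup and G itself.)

7

G has 16 subgroups. Checking conjugation-invariance by order — order 1: 1/1 normal; order 2: 1/7 normal; order 3: 1/1 normal; order 4: 0/3 normal; order 6: 3/3 normal; order 12: 1/1 normal.
Total normal subgroups: 7.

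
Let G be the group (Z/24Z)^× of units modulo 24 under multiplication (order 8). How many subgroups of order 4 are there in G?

7

|G| = 8 and 4 | 8, so subgroups of order 4 are possible by Lagrange.
The subgroups of order 4 are: {1, 11, 13, 23}; {1, 11, 17, 19}; {1, 5, 7, 11}; {1, 5, 13, 17}; … (7 in all).
So G has 7 subgroups of order 4.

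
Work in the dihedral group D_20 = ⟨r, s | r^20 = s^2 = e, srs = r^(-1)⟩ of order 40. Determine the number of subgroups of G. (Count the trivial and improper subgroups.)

|G| = 40, so by Lagrange every subgroup order divides 40. Divisors: 1, 2, 4, 5, 8, 10, 20, 40.
Subgroups by order — order 1: 1; order 2: 21; order 4: 11; order 5: 1; order 8: 5; order 10: 5; order 20: 3; order 40: 1.
Total: 1 + 21 + 11 + 1 + 5 + 5 + 3 + 1 = 48.

48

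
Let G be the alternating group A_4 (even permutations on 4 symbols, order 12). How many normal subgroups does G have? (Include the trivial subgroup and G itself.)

G has 10 subgroups. Checking conjugation-invariance by order — order 1: 1/1 normal; order 2: 0/3 normal; order 3: 0/4 normal; order 4: 1/1 normal; order 12: 1/1 normal.
Total normal subgroups: 3.

3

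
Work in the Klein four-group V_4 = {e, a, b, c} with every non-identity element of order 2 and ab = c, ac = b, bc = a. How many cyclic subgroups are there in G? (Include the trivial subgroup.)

4

Group the elements of G by the cyclic subgroup they generate; each cyclic subgroup of order d accounts for φ(d) elements.
Cyclic subgroups by order — order 1: 1; order 2: 3.
Total: 4.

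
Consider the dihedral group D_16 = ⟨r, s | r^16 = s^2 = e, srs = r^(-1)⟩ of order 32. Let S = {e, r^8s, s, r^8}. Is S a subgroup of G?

|S| = 4 divides |G| = 32, consistent with Lagrange.
S contains the identity, every element's inverse is in S, and S is closed under ·: it is a subgroup.

Yes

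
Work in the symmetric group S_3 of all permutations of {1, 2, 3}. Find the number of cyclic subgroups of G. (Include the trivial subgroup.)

Group the elements of G by the cyclic subgroup they generate; each cyclic subgroup of order d accounts for φ(d) elements.
Cyclic subgroups by order — order 1: 1; order 2: 3; order 3: 1.
Total: 5.

5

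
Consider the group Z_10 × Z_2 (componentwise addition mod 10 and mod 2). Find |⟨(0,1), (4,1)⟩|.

|⟨(0,1)⟩| = 2 and |⟨(4,1)⟩| = 10, so |H| is a multiple of lcm(2, 10) = 10 and divides |G| = 20.
Closing under the operation: H = {(0,0), (0,1), (2,0), (2,1), (4,0), (4,1), (6,0), (6,1), (8,0), (8,1)}, so |H| = 10.

10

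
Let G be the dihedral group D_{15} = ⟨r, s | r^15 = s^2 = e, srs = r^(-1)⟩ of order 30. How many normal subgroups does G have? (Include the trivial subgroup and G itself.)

5

G has 28 subgroups. Checking conjugation-invariance by order — order 1: 1/1 normal; order 2: 0/15 normal; order 3: 1/1 normal; order 5: 1/1 normal; order 6: 0/5 normal; order 10: 0/3 normal; order 15: 1/1 normal; order 30: 1/1 normal.
Total normal subgroups: 5.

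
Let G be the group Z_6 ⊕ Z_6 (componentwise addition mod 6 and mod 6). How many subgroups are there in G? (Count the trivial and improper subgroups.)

30

|G| = 36, so by Lagrange every subgroup order divides 36. Divisors: 1, 2, 3, 4, 6, 9, 12, 18, 36.
Subgroups by order — order 1: 1; order 2: 3; order 3: 4; order 4: 1; order 6: 12; order 9: 1; order 12: 4; order 18: 3; order 36: 1.
Total: 1 + 3 + 4 + 1 + 12 + 1 + 4 + 3 + 1 = 30.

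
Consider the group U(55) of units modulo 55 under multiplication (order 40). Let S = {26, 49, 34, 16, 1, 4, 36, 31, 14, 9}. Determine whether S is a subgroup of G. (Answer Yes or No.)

Yes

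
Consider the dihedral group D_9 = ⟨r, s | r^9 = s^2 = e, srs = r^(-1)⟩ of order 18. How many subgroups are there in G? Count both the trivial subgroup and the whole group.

16

|G| = 18, so by Lagrange every subgroup order divides 18. Divisors: 1, 2, 3, 6, 9, 18.
Subgroups by order — order 1: 1; order 2: 9; order 3: 1; order 6: 3; order 9: 1; order 18: 1.
Total: 1 + 9 + 1 + 3 + 1 + 1 = 16.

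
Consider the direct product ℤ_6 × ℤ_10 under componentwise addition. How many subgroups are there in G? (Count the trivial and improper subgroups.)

20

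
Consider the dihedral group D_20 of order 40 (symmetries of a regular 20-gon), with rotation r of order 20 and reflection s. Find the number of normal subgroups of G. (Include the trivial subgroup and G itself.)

9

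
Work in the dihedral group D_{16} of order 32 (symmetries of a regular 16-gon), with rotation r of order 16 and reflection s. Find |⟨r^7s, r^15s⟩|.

4

|⟨r^7s⟩| = 2 and |⟨r^15s⟩| = 2, so |H| is a multiple of lcm(2, 2) = 2 and divides |G| = 32.
Closing under the operation: H = {e, r^8, r^7s, r^15s}, so |H| = 4.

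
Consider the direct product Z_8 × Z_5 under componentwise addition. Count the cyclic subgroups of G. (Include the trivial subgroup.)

Each element a generates a cyclic subgroup ⟨a⟩; distinct elements may generate the same one (a cyclic group of order d has φ(d) generators).
Cyclic subgroups by order — order 1: 1; order 2: 1; order 4: 1; order 5: 1; order 8: 1; order 10: 1; order 20: 1; order 40: 1.
Total: 8.

8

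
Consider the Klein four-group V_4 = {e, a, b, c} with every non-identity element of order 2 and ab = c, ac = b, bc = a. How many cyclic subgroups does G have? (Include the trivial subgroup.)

4

Each element a generates a cyclic subgroup ⟨a⟩; distinct elements may generate the same one (a cyclic group of order d has φ(d) generators).
Cyclic subgroups by order — order 1: 1; order 2: 3.
Total: 4.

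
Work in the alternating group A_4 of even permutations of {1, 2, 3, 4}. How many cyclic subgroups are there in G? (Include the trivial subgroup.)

8

A cyclic subgroup of order d is generated by each of its φ(d) elements of order d, so the cyclic subgroups of order d number (#elements of order d)/φ(d).
Cyclic subgroups by order — order 1: 1; order 2: 3; order 3: 4.
Total: 8.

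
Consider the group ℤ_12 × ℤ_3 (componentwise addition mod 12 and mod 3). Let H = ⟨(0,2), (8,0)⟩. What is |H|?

9

|⟨(0,2)⟩| = 3 and |⟨(8,0)⟩| = 3, so |H| is a multiple of lcm(3, 3) = 3 and divides |G| = 36.
Closing under the operation: H = {(0,0), (0,1), (0,2), (4,0), (4,1), (4,2), (8,0), (8,1), (8,2)}, so |H| = 9.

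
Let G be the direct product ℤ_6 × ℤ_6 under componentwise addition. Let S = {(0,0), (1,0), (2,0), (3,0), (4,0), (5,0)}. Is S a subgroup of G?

Yes

|S| = 6 divides |G| = 36, consistent with Lagrange.
S contains the identity, every element's inverse is in S, and S is closed under +: it is a subgroup.
In fact S = ⟨(5,0)⟩.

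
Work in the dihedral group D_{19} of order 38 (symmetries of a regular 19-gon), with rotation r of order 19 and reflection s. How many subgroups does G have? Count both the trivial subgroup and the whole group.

22

|G| = 38, so by Lagrange every subgroup order divides 38. Divisors: 1, 2, 19, 38.
Subgroups by order — order 1: 1; order 2: 19; order 19: 1; order 38: 1.
Total: 1 + 19 + 1 + 1 = 22.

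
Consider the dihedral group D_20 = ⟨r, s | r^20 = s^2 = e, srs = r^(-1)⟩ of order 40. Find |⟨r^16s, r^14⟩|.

20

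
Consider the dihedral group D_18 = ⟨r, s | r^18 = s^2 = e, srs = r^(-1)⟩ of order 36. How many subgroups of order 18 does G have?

3

|G| = 36 and 18 | 36, so subgroups of order 18 are possible by Lagrange.
The subgroups of order 18 are: {e, r, r^2, r^3, r^4, r^5, r^6, r^7, r^8, r^9, r^10, r^11, r^12, r^13, r^14, r^15, r^16, r^17}; {e, r^2, r^4, r^6, r^8, r^10, r^12, r^14, r^16, s, r^2s, r^4s, r^6s, r^8s, r^10s, r^12s, r^14s, r^16s}; {e, r^2, r^4, r^6, r^8, r^10, r^12, r^14, r^16, rs, r^3s, r^5s, r^7s, r^9s, r^11s, r^13s, r^15s, r^17s}.
So G has 3 subgroups of order 18.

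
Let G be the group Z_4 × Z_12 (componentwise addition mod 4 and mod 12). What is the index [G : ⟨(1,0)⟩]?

12

|⟨(1,0)⟩| = 4 and |G| = 48.
By Lagrange, [G : H] = |G|/|H| = 48/4 = 12.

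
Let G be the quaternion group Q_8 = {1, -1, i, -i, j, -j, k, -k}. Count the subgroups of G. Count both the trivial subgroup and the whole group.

6

|G| = 8, so by Lagrange every subgroup order divides 8. Divisors: 1, 2, 4, 8.
Subgroups by order — order 1: 1; order 2: 1; order 4: 3; order 8: 1.
Total: 1 + 1 + 3 + 1 = 6.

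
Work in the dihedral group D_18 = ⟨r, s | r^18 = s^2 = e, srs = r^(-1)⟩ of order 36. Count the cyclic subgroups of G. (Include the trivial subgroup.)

A cyclic subgroup of order d is generated by each of its φ(d) elements of order d, so the cyclic subgroups of order d number (#elements of order d)/φ(d).
Cyclic subgroups by order — order 1: 1; order 2: 19; order 3: 1; order 6: 1; order 9: 1; order 18: 1.
Total: 24.

24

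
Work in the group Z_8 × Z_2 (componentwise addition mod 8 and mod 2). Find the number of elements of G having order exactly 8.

8

An element (a,b) has order lcm(ord(a), ord(b)); count pairs with lcm equal to 8.
Enumerating gives 8 such elements.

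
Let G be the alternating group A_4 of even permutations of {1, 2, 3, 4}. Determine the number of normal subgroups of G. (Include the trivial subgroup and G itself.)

3

G has 10 subgroups. Checking conjugation-invariance by order — order 1: 1/1 normal; order 2: 0/3 normal; order 3: 0/4 normal; order 4: 1/1 normal; order 12: 1/1 normal.
Total normal subgroups: 3.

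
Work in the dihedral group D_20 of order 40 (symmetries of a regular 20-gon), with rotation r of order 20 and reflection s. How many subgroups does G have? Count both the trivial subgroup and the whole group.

|G| = 40, so by Lagrange every subgroup order divides 40. Divisors: 1, 2, 4, 5, 8, 10, 20, 40.
Subgroups by order — order 1: 1; order 2: 21; order 4: 11; order 5: 1; order 8: 5; order 10: 5; order 20: 3; order 40: 1.
Total: 1 + 21 + 11 + 1 + 5 + 5 + 3 + 1 = 48.

48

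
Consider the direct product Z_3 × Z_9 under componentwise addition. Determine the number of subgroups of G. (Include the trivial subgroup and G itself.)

10

|G| = 27, so by Lagrange every subgroup order divides 27. Divisors: 1, 3, 9, 27.
Subgroups by order — order 1: 1; order 3: 4; order 9: 4; order 27: 1.
Total: 1 + 4 + 4 + 1 = 10.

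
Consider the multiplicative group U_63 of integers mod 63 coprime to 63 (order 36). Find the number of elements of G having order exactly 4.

0

No element of G has order 4 (even though 4 | 36).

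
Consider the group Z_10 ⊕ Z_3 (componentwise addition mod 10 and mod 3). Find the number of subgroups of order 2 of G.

1

|G| = 30 and 2 | 30, so subgroups of order 2 are possible by Lagrange.
The subgroups of order 2 are: {(0,0), (5,0)}.
So G has 1 subgroup of order 2.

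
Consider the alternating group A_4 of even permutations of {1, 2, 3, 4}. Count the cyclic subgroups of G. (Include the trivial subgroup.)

8

A cyclic subgroup of order d is generated by each of its φ(d) elements of order d, so the cyclic subgroups of order d number (#elements of order d)/φ(d).
Cyclic subgroups by order — order 1: 1; order 2: 3; order 3: 4.
Total: 8.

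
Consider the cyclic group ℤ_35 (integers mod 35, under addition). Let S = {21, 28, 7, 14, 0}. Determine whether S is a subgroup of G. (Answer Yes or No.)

|S| = 5 divides |G| = 35, consistent with Lagrange.
S contains the identity, every element's inverse is in S, and S is closed under +: it is a subgroup.
In fact S = ⟨21⟩.

Yes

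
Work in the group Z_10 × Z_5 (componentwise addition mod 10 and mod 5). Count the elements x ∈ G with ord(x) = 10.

An element (a,b) has order lcm(ord(a), ord(b)); count pairs with lcm equal to 10.
Enumerating gives 24 such elements.

24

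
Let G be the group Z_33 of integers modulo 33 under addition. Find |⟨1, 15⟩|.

33

|⟨1⟩| = 33 and |⟨15⟩| = 11, so |H| is a multiple of lcm(33, 11) = 33 and divides |G| = 33.
Closing {1, 15} under the group operation gives all of G, so |H| = 33.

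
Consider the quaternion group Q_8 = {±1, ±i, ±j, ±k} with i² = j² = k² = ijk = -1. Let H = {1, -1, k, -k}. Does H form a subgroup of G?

|H| = 4 divides |G| = 8, consistent with Lagrange.
H contains the identity, every element's inverse is in H, and H is closed under ·: it is a subgroup.
In fact H = ⟨-k⟩.

Yes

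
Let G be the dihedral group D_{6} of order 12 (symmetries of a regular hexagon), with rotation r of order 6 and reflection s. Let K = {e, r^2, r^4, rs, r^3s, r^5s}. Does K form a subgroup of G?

|K| = 6 divides |G| = 12, consistent with Lagrange.
K contains the identity, every element's inverse is in K, and K is closed under ·: it is a subgroup.

Yes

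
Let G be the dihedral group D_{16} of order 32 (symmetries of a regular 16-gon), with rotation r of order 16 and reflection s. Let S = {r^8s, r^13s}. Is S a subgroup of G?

No

The identity e ∉ S, so S is not a subgroup.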